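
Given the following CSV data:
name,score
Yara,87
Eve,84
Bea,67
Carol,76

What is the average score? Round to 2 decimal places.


Scores: 87, 84, 67, 76
Sum = 314
Count = 4
Average = 314 / 4 = 78.50

ANSWER: 78.50


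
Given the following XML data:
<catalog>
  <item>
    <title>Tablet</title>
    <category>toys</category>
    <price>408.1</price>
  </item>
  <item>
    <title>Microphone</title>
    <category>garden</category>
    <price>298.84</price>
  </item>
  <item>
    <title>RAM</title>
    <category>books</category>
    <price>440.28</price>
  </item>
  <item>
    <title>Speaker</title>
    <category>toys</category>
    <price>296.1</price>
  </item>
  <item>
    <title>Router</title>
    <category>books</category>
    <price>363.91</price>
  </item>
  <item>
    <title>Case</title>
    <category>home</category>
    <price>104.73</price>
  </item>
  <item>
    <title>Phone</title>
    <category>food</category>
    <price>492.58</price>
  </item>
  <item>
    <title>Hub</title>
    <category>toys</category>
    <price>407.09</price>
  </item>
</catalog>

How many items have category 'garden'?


Scanning <item> elements for <category>garden</category>:
  Item 2: Microphone -> MATCH
Count: 1

ANSWER: 1


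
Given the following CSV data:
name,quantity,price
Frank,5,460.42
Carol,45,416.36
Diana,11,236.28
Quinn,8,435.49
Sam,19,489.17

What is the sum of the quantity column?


Values in 'quantity' column:
  Row 1: 5
  Row 2: 45
  Row 3: 11
  Row 4: 8
  Row 5: 19
Sum = 5 + 45 + 11 + 8 + 19 = 88

ANSWER: 88


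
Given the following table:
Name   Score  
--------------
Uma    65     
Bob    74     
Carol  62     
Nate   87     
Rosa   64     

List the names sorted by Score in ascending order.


Sorting by Score (ascending):
  Carol: 62
  Rosa: 64
  Uma: 65
  Bob: 74
  Nate: 87


ANSWER: Carol, Rosa, Uma, Bob, Nate


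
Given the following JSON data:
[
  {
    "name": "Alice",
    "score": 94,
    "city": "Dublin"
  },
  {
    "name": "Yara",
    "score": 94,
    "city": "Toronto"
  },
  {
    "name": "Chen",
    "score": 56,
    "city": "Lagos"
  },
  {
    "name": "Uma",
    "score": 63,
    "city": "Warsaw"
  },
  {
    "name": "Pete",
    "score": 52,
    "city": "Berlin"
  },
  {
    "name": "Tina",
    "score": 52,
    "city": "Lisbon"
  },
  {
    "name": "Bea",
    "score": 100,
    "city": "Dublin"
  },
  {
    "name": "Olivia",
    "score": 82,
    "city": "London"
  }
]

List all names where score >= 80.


Filtering records where score >= 80:
  Alice (score=94) -> YES
  Yara (score=94) -> YES
  Chen (score=56) -> no
  Uma (score=63) -> no
  Pete (score=52) -> no
  Tina (score=52) -> no
  Bea (score=100) -> YES
  Olivia (score=82) -> YES


ANSWER: Alice, Yara, Bea, Olivia


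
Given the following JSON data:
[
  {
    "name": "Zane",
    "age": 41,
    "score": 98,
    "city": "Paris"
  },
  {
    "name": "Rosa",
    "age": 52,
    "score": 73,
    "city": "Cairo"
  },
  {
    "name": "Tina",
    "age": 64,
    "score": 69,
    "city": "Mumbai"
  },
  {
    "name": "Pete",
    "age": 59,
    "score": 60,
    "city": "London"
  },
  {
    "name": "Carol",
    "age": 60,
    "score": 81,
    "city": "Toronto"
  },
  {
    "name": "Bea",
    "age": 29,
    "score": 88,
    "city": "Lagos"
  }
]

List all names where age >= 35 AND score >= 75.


Checking both conditions:
  Zane (age=41, score=98) -> YES
  Rosa (age=52, score=73) -> no
  Tina (age=64, score=69) -> no
  Pete (age=59, score=60) -> no
  Carol (age=60, score=81) -> YES
  Bea (age=29, score=88) -> no


ANSWER: Zane, Carol


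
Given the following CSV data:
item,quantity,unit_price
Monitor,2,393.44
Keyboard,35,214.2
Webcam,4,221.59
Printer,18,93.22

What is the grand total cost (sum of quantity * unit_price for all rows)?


Computing row totals:
  Monitor: 2 * 393.44 = 786.88
  Keyboard: 35 * 214.2 = 7497.0
  Webcam: 4 * 221.59 = 886.36
  Printer: 18 * 93.22 = 1677.96
Grand total = 786.88 + 7497.0 + 886.36 + 1677.96 = 10848.2

ANSWER: 10848.2


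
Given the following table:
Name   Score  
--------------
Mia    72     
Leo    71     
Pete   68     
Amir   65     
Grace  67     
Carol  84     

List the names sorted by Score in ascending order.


Sorting by Score (ascending):
  Amir: 65
  Grace: 67
  Pete: 68
  Leo: 71
  Mia: 72
  Carol: 84


ANSWER: Amir, Grace, Pete, Leo, Mia, Carol


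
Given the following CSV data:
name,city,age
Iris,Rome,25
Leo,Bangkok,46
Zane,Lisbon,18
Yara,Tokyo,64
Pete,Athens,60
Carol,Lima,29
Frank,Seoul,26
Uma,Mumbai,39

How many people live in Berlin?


Scanning city column for 'Berlin':
Total matches: 0

ANSWER: 0


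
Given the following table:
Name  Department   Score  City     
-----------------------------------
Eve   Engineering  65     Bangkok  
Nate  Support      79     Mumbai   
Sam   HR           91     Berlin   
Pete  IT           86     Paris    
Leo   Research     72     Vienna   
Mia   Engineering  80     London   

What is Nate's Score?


Row 2: Nate
Score = 79

ANSWER: 79


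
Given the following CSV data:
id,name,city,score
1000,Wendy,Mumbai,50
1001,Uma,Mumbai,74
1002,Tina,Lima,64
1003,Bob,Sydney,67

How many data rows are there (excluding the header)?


Counting rows (excluding header):
Header: id,name,city,score
Data rows: 4

ANSWER: 4


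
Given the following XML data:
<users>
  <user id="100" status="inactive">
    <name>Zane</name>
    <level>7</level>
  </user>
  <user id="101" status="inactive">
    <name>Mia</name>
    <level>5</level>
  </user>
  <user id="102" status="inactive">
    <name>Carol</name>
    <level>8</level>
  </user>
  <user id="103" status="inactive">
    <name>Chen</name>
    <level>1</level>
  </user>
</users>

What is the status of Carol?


Finding user with name = Carol
user id="102" status="inactive"

ANSWER: inactive


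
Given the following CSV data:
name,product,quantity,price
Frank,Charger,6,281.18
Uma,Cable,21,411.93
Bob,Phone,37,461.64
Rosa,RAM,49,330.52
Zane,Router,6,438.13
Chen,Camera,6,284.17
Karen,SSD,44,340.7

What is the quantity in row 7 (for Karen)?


Row 7: Karen
Column 'quantity' = 44

ANSWER: 44


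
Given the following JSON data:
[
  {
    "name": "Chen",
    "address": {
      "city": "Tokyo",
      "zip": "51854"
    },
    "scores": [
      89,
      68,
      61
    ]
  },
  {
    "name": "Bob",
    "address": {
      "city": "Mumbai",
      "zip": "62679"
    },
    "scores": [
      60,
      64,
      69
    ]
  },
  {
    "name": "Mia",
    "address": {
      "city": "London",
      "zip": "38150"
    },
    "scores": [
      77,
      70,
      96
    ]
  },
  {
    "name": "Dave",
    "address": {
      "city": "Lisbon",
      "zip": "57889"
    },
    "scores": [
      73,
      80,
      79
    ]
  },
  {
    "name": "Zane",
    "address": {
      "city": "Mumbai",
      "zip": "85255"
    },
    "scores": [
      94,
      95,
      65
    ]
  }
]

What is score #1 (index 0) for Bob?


Path: records[1].scores[0]
Value: 60

ANSWER: 60


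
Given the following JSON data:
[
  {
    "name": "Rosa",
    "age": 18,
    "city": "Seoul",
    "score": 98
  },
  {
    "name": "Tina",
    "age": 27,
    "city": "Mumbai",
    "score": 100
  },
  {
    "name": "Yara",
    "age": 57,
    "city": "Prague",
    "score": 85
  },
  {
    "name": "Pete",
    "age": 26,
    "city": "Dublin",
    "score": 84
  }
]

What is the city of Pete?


Looking up record where name = Pete
Record index: 3
Field 'city' = Dublin

ANSWER: Dublin


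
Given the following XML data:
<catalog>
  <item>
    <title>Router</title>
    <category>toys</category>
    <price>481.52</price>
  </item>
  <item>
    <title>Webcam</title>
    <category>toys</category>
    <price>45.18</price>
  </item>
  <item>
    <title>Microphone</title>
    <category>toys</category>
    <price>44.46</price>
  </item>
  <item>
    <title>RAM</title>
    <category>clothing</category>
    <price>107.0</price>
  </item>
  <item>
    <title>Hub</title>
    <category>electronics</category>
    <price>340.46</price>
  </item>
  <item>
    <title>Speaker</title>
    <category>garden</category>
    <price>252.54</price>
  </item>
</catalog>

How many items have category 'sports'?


Scanning <item> elements for <category>sports</category>:
Count: 0

ANSWER: 0


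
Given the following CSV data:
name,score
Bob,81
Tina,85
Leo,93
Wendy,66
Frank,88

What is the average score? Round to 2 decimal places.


Scores: 81, 85, 93, 66, 88
Sum = 413
Count = 5
Average = 413 / 5 = 82.60

ANSWER: 82.60


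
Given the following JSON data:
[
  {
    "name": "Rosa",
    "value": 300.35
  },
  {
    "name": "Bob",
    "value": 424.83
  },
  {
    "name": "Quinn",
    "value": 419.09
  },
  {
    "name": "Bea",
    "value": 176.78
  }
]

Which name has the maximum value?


Comparing values:
  Rosa: 300.35
  Bob: 424.83
  Quinn: 419.09
  Bea: 176.78
Maximum: Bob (424.83)

ANSWER: Bob


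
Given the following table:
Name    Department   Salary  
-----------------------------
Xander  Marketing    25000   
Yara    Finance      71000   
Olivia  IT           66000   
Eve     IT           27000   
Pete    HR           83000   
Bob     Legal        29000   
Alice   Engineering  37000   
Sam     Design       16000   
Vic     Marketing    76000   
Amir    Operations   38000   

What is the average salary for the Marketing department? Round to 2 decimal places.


Marketing department members:
  Xander: 25000
  Vic: 76000
Sum = 101000
Count = 2
Average = 101000 / 2 = 50500.00

ANSWER: 50500.00


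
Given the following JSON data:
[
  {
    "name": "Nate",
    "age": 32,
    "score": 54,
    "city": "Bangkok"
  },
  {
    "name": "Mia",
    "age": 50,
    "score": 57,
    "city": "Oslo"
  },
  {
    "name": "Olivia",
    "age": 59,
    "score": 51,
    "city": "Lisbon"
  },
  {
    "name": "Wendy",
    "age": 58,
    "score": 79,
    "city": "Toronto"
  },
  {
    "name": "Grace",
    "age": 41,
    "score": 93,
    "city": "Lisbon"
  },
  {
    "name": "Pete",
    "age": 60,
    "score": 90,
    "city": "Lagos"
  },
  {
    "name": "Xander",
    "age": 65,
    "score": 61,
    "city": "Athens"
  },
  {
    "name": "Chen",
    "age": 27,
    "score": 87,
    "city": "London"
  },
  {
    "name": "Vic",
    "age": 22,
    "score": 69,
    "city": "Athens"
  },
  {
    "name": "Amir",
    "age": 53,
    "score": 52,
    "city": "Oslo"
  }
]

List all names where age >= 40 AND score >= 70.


Checking both conditions:
  Nate (age=32, score=54) -> no
  Mia (age=50, score=57) -> no
  Olivia (age=59, score=51) -> no
  Wendy (age=58, score=79) -> YES
  Grace (age=41, score=93) -> YES
  Pete (age=60, score=90) -> YES
  Xander (age=65, score=61) -> no
  Chen (age=27, score=87) -> no
  Vic (age=22, score=69) -> no
  Amir (age=53, score=52) -> no


ANSWER: Wendy, Grace, Pete


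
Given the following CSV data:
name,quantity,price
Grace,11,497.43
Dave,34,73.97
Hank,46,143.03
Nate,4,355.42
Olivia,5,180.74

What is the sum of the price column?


Values in 'price' column:
  Row 1: 497.43
  Row 2: 73.97
  Row 3: 143.03
  Row 4: 355.42
  Row 5: 180.74
Sum = 497.43 + 73.97 + 143.03 + 355.42 + 180.74 = 1250.59

ANSWER: 1250.59


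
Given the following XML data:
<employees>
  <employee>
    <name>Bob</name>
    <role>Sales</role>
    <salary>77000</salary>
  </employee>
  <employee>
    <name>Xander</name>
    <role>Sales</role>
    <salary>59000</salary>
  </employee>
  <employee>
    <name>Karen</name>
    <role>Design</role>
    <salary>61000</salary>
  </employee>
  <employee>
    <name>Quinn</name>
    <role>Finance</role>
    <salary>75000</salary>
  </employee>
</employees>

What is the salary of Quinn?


Searching for <employee> with <name>Quinn</name>
Found at position 4
<salary>75000</salary>

ANSWER: 75000


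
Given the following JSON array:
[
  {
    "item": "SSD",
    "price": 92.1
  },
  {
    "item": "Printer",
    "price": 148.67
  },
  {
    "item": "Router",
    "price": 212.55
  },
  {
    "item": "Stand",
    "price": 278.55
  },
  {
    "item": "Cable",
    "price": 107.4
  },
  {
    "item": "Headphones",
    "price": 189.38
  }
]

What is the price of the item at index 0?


Array index 0 -> SSD
price = 92.1

ANSWER: 92.1


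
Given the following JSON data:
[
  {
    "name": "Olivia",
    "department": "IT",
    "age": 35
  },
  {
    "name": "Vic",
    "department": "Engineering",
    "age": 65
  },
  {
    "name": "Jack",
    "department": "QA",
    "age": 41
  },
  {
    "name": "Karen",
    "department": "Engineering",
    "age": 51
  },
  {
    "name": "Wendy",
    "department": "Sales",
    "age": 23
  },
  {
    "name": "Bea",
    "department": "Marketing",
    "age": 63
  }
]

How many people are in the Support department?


Scanning records for department = Support
  No matches found
Count: 0

ANSWER: 0


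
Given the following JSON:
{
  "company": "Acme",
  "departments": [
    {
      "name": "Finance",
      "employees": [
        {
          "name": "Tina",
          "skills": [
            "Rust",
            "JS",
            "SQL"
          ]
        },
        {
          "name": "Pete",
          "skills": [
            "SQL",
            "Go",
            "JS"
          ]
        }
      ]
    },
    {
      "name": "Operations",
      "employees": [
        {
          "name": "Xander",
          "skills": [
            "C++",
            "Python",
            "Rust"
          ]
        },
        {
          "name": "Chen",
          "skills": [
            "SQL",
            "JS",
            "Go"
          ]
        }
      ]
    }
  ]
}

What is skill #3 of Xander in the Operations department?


Path: departments[1].employees[0].skills[2]
Value: Rust

ANSWER: Rust


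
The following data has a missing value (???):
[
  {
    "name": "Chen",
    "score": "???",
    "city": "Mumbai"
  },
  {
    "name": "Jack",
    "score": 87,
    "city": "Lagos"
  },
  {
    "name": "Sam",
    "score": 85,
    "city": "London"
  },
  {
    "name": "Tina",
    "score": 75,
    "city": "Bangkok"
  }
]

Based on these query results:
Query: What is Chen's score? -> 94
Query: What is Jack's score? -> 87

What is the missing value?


The missing value is Chen's score
From query: Chen's score = 94

ANSWER: 94


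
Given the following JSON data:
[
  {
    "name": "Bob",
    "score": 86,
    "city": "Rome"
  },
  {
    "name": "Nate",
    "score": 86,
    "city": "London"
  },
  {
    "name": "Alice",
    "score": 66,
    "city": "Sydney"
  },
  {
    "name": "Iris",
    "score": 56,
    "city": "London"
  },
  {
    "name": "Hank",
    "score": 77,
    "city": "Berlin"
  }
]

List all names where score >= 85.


Filtering records where score >= 85:
  Bob (score=86) -> YES
  Nate (score=86) -> YES
  Alice (score=66) -> no
  Iris (score=56) -> no
  Hank (score=77) -> no


ANSWER: Bob, Nate


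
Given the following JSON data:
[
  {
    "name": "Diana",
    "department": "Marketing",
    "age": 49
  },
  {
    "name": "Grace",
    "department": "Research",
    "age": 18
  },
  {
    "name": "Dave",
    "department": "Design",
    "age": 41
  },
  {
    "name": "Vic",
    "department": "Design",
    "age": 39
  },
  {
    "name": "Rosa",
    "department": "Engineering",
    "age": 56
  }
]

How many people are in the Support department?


Scanning records for department = Support
  No matches found
Count: 0

ANSWER: 0


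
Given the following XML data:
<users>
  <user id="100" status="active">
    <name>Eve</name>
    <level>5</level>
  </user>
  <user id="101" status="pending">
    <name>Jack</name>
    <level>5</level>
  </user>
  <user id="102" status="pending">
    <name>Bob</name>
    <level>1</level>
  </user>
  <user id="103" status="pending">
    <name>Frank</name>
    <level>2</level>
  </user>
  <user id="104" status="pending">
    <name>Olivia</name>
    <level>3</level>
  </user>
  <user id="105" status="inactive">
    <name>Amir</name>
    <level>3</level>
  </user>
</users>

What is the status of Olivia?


Finding user with name = Olivia
user id="104" status="pending"

ANSWER: pending


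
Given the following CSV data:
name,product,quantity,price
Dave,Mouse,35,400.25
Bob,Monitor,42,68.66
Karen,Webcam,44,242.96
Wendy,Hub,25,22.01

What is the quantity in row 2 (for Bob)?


Row 2: Bob
Column 'quantity' = 42

ANSWER: 42


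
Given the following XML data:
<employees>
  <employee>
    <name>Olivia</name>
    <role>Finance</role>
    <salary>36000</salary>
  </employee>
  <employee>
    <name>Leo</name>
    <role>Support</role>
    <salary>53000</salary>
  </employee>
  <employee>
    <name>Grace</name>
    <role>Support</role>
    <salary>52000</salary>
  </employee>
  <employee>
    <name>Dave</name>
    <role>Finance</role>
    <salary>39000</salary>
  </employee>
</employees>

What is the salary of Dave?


Searching for <employee> with <name>Dave</name>
Found at position 4
<salary>39000</salary>

ANSWER: 39000


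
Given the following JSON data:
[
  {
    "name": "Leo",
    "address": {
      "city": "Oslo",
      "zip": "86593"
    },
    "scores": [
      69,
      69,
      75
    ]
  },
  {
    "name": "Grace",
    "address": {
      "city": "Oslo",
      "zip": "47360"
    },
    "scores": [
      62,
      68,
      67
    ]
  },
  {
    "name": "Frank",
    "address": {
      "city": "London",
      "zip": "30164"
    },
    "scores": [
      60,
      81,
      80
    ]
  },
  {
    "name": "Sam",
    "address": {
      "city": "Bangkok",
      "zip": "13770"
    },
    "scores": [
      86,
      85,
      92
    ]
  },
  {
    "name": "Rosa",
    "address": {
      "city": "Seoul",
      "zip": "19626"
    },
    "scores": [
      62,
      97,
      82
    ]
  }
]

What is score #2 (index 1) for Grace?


Path: records[1].scores[1]
Value: 68

ANSWER: 68


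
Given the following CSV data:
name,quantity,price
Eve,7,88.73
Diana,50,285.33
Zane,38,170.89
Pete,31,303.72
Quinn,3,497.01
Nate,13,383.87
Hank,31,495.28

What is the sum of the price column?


Values in 'price' column:
  Row 1: 88.73
  Row 2: 285.33
  Row 3: 170.89
  Row 4: 303.72
  Row 5: 497.01
  Row 6: 383.87
  Row 7: 495.28
Sum = 88.73 + 285.33 + 170.89 + 303.72 + 497.01 + 383.87 + 495.28 = 2224.83

ANSWER: 2224.83


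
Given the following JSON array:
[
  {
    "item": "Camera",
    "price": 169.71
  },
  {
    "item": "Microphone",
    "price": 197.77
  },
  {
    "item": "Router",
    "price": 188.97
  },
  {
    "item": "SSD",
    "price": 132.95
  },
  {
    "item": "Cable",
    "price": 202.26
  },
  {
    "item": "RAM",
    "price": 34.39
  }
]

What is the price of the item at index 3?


Array index 3 -> SSD
price = 132.95

ANSWER: 132.95


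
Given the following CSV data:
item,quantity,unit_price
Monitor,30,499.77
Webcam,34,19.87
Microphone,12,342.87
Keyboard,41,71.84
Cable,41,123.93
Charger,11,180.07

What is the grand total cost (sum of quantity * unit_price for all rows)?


Computing row totals:
  Monitor: 30 * 499.77 = 14993.1
  Webcam: 34 * 19.87 = 675.58
  Microphone: 12 * 342.87 = 4114.44
  Keyboard: 41 * 71.84 = 2945.44
  Cable: 41 * 123.93 = 5081.13
  Charger: 11 * 180.07 = 1980.77
Grand total = 14993.1 + 675.58 + 4114.44 + 2945.44 + 5081.13 + 1980.77 = 29790.46

ANSWER: 29790.46


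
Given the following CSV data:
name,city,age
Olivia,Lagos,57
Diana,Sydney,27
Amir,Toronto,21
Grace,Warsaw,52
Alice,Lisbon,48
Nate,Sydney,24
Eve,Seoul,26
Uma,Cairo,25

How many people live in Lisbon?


Scanning city column for 'Lisbon':
  Row 5: Alice -> MATCH
Total matches: 1

ANSWER: 1


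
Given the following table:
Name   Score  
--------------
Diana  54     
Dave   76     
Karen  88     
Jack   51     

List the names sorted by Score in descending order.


Sorting by Score (descending):
  Karen: 88
  Dave: 76
  Diana: 54
  Jack: 51


ANSWER: Karen, Dave, Diana, Jack


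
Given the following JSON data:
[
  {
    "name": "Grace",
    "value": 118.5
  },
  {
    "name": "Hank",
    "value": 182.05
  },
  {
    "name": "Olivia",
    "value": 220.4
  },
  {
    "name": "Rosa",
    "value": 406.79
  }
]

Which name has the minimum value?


Comparing values:
  Grace: 118.5
  Hank: 182.05
  Olivia: 220.4
  Rosa: 406.79
Minimum: Grace (118.5)

ANSWER: Grace


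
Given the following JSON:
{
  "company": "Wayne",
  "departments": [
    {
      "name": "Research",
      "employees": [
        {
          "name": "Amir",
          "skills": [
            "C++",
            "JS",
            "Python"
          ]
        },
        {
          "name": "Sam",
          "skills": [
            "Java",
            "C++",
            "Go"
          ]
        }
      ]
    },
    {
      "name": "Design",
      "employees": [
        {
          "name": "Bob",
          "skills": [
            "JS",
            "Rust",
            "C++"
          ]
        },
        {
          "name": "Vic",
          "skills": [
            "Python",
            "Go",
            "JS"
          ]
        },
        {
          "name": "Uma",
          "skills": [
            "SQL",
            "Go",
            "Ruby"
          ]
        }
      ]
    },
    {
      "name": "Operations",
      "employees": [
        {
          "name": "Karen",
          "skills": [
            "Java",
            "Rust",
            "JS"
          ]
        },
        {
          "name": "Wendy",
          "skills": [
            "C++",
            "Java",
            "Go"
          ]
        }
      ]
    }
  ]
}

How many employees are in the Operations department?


Path: departments[2].employees
Count: 2

ANSWER: 2


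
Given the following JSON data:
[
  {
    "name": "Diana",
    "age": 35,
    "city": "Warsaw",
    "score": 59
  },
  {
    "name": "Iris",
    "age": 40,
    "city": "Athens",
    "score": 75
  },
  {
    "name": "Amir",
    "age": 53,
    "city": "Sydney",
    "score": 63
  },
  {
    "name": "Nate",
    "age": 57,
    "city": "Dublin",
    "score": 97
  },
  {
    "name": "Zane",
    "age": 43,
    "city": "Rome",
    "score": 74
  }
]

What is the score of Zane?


Looking up record where name = Zane
Record index: 4
Field 'score' = 74

ANSWER: 74


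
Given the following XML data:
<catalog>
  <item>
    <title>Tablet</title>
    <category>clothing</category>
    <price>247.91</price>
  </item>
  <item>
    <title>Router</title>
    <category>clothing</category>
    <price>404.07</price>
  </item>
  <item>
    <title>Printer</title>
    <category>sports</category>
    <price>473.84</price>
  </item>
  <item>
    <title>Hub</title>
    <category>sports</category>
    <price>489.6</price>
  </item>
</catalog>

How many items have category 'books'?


Scanning <item> elements for <category>books</category>:
Count: 0

ANSWER: 0


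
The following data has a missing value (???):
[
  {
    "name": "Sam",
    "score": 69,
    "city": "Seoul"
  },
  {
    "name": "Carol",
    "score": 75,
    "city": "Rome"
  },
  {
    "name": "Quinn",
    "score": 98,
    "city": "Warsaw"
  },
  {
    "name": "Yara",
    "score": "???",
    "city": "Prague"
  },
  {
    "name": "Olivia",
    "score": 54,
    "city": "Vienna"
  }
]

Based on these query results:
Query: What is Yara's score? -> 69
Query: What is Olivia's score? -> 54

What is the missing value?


The missing value is Yara's score
From query: Yara's score = 69

ANSWER: 69


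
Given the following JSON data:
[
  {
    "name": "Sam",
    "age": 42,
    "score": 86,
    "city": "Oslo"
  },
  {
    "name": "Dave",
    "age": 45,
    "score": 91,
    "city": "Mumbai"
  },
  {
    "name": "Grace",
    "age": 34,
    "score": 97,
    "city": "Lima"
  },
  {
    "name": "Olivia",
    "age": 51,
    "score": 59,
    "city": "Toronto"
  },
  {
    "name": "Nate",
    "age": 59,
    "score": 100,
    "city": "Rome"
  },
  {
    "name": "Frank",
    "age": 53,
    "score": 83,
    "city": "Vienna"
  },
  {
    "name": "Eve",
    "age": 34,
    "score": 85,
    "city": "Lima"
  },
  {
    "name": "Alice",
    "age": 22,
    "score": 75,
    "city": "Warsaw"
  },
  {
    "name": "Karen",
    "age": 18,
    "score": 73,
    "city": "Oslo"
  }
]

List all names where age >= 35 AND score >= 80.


Checking both conditions:
  Sam (age=42, score=86) -> YES
  Dave (age=45, score=91) -> YES
  Grace (age=34, score=97) -> no
  Olivia (age=51, score=59) -> no
  Nate (age=59, score=100) -> YES
  Frank (age=53, score=83) -> YES
  Eve (age=34, score=85) -> no
  Alice (age=22, score=75) -> no
  Karen (age=18, score=73) -> no


ANSWER: Sam, Dave, Nate, Frank


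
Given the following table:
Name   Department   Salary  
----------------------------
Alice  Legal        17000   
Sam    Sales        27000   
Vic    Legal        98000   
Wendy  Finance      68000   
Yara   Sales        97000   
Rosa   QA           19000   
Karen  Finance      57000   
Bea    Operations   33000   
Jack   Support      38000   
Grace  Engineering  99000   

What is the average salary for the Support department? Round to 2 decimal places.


Support department members:
  Jack: 38000
Sum = 38000
Count = 1
Average = 38000 / 1 = 38000.00

ANSWER: 38000.00


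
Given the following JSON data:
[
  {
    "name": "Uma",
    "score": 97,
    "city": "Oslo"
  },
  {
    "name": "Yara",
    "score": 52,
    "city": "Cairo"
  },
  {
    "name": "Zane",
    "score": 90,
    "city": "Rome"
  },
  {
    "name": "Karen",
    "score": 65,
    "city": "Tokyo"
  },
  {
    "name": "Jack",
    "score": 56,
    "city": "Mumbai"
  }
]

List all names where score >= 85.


Filtering records where score >= 85:
  Uma (score=97) -> YES
  Yara (score=52) -> no
  Zane (score=90) -> YES
  Karen (score=65) -> no
  Jack (score=56) -> no


ANSWER: Uma, Zane


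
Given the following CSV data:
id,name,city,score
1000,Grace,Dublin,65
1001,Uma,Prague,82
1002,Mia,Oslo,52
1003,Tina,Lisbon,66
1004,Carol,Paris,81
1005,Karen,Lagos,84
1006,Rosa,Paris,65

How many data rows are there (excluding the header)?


Counting rows (excluding header):
Header: id,name,city,score
Data rows: 7

ANSWER: 7


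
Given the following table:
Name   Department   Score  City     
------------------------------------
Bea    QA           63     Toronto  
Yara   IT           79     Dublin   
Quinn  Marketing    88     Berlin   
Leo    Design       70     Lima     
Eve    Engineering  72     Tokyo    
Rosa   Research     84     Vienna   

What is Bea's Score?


Row 1: Bea
Score = 63

ANSWER: 63


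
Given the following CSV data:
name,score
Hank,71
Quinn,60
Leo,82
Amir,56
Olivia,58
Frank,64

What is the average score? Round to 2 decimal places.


Scores: 71, 60, 82, 56, 58, 64
Sum = 391
Count = 6
Average = 391 / 6 = 65.17

ANSWER: 65.17


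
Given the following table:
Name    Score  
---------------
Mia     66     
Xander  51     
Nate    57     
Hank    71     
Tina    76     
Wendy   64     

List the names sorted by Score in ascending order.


Sorting by Score (ascending):
  Xander: 51
  Nate: 57
  Wendy: 64
  Mia: 66
  Hank: 71
  Tina: 76


ANSWER: Xander, Nate, Wendy, Mia, Hank, Tina


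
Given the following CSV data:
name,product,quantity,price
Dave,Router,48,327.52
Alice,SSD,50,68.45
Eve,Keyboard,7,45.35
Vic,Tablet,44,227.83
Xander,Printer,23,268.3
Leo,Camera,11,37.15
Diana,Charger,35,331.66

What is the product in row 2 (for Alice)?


Row 2: Alice
Column 'product' = SSD

ANSWER: SSD


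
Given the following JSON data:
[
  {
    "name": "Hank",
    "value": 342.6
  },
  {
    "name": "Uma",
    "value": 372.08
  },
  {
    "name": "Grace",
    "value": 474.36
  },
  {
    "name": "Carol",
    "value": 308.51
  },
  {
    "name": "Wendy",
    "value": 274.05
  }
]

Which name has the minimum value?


Comparing values:
  Hank: 342.6
  Uma: 372.08
  Grace: 474.36
  Carol: 308.51
  Wendy: 274.05
Minimum: Wendy (274.05)

ANSWER: Wendy


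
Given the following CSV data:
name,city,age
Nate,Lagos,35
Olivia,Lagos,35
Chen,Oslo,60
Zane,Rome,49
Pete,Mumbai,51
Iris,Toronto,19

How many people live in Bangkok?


Scanning city column for 'Bangkok':
Total matches: 0

ANSWER: 0


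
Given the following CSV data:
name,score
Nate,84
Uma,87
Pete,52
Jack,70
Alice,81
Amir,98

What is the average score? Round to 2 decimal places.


Scores: 84, 87, 52, 70, 81, 98
Sum = 472
Count = 6
Average = 472 / 6 = 78.67

ANSWER: 78.67


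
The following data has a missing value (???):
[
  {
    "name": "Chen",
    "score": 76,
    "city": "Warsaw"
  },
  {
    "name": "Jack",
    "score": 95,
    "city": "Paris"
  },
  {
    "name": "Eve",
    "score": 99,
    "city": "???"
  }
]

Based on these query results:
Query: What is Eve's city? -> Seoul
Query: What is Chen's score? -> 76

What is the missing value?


The missing value is Eve's city
From query: Eve's city = Seoul

ANSWER: Seoul


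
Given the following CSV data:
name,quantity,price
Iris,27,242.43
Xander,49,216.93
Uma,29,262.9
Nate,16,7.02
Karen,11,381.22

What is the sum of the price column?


Values in 'price' column:
  Row 1: 242.43
  Row 2: 216.93
  Row 3: 262.9
  Row 4: 7.02
  Row 5: 381.22
Sum = 242.43 + 216.93 + 262.9 + 7.02 + 381.22 = 1110.5

ANSWER: 1110.5


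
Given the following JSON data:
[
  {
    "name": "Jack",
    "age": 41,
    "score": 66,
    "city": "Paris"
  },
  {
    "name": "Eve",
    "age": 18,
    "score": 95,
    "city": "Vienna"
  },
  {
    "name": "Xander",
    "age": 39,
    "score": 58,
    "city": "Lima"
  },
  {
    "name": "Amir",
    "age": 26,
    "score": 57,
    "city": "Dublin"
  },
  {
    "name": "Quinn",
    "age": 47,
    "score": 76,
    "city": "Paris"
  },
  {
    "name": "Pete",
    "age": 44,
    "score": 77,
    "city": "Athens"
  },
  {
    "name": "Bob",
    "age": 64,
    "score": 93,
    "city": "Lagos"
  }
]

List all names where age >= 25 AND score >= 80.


Checking both conditions:
  Jack (age=41, score=66) -> no
  Eve (age=18, score=95) -> no
  Xander (age=39, score=58) -> no
  Amir (age=26, score=57) -> no
  Quinn (age=47, score=76) -> no
  Pete (age=44, score=77) -> no
  Bob (age=64, score=93) -> YES


ANSWER: Bob


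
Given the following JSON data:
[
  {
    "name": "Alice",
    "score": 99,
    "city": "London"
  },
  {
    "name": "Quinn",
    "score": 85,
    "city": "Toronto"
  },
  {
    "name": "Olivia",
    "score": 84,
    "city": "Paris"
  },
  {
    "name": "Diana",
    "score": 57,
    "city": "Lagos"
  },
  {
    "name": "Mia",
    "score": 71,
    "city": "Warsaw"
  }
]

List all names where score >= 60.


Filtering records where score >= 60:
  Alice (score=99) -> YES
  Quinn (score=85) -> YES
  Olivia (score=84) -> YES
  Diana (score=57) -> no
  Mia (score=71) -> YES


ANSWER: Alice, Quinn, Olivia, Mia


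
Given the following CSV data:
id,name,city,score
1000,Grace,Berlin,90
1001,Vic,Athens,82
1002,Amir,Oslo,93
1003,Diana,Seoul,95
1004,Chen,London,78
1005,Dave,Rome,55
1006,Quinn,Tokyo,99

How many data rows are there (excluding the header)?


Counting rows (excluding header):
Header: id,name,city,score
Data rows: 7

ANSWER: 7


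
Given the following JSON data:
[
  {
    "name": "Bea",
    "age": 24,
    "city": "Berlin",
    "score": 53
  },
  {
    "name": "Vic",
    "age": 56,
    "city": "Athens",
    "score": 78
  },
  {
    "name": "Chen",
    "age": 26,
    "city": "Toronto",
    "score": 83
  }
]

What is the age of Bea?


Looking up record where name = Bea
Record index: 0
Field 'age' = 24

ANSWER: 24


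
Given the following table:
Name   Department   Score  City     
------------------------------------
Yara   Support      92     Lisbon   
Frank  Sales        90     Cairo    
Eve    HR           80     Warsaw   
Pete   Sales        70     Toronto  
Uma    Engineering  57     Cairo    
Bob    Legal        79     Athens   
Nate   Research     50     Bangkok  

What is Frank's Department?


Row 2: Frank
Department = Sales

ANSWER: Sales


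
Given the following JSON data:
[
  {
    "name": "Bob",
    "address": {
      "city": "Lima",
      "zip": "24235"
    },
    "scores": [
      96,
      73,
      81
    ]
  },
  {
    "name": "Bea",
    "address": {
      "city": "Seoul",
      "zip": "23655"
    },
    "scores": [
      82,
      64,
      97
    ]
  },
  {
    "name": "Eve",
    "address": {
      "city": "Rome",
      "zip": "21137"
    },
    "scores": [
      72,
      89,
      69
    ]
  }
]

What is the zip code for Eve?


Path: records[2].address.zip
Value: 21137

ANSWER: 21137


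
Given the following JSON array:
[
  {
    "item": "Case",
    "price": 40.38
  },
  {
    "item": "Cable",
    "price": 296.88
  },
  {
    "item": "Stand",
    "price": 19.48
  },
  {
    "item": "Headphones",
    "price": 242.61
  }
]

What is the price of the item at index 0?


Array index 0 -> Case
price = 40.38

ANSWER: 40.38


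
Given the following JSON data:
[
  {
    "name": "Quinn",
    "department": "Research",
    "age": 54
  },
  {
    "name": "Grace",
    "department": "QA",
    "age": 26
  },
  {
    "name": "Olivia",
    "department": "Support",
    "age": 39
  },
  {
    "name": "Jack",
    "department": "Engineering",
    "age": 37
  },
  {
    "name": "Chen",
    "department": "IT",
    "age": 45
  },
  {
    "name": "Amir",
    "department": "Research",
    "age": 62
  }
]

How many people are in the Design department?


Scanning records for department = Design
  No matches found
Count: 0

ANSWER: 0


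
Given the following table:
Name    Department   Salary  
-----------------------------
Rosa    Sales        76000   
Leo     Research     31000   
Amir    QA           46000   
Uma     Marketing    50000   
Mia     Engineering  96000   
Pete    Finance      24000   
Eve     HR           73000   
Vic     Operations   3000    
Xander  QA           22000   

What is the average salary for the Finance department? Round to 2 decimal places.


Finance department members:
  Pete: 24000
Sum = 24000
Count = 1
Average = 24000 / 1 = 24000.00

ANSWER: 24000.00


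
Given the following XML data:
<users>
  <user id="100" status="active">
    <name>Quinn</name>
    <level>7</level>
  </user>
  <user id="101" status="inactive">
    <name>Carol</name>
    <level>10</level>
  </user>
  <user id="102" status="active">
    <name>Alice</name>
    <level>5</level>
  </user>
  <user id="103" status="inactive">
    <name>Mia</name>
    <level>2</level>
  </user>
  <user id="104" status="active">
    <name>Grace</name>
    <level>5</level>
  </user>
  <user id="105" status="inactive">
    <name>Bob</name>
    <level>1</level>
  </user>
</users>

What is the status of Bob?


Finding user with name = Bob
user id="105" status="inactive"

ANSWER: inactive


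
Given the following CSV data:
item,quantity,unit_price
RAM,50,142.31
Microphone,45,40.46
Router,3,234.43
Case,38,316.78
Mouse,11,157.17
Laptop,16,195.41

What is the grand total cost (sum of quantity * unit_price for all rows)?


Computing row totals:
  RAM: 50 * 142.31 = 7115.5
  Microphone: 45 * 40.46 = 1820.7
  Router: 3 * 234.43 = 703.29
  Case: 38 * 316.78 = 12037.64
  Mouse: 11 * 157.17 = 1728.87
  Laptop: 16 * 195.41 = 3126.56
Grand total = 7115.5 + 1820.7 + 703.29 + 12037.64 + 1728.87 + 3126.56 = 26532.56

ANSWER: 26532.56


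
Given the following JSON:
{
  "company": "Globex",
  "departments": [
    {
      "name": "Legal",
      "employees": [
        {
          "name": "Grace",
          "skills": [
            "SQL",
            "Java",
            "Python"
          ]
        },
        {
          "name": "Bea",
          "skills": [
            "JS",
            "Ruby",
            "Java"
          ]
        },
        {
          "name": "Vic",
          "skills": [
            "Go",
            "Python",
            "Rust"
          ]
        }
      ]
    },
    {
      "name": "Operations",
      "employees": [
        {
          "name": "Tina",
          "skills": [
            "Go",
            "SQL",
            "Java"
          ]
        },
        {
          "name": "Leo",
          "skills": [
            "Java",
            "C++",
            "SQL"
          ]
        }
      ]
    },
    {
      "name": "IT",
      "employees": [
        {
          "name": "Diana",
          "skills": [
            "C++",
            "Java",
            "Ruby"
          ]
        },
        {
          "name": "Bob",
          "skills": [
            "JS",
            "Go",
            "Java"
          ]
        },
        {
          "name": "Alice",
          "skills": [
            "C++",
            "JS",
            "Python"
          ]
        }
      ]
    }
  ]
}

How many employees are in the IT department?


Path: departments[2].employees
Count: 3

ANSWER: 3


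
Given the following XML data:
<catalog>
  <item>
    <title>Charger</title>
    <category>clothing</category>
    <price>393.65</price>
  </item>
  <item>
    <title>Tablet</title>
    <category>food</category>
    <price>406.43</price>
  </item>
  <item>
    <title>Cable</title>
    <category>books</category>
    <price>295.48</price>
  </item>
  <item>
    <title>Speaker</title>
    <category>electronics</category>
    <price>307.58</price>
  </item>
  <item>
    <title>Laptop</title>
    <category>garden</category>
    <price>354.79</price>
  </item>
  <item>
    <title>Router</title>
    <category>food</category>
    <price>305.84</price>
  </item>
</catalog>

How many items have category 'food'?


Scanning <item> elements for <category>food</category>:
  Item 2: Tablet -> MATCH
  Item 6: Router -> MATCH
Count: 2

ANSWER: 2


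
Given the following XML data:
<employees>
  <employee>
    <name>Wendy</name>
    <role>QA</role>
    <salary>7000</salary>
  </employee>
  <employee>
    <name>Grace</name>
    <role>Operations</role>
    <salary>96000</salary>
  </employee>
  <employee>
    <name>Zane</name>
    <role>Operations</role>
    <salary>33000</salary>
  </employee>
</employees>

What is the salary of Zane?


Searching for <employee> with <name>Zane</name>
Found at position 3
<salary>33000</salary>

ANSWER: 33000


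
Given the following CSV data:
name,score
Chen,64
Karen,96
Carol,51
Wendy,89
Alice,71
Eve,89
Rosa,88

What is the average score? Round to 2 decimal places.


Scores: 64, 96, 51, 89, 71, 89, 88
Sum = 548
Count = 7
Average = 548 / 7 = 78.29

ANSWER: 78.29


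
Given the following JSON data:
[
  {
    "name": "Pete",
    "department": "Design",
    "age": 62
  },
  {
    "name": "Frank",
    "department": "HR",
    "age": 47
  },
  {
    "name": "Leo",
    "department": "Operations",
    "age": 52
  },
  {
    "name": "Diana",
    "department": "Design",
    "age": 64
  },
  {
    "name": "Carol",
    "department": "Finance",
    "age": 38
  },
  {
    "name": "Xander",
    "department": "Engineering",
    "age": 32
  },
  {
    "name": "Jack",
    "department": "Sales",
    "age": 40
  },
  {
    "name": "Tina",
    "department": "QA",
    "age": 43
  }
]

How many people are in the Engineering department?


Scanning records for department = Engineering
  Record 5: Xander
Count: 1

ANSWER: 1


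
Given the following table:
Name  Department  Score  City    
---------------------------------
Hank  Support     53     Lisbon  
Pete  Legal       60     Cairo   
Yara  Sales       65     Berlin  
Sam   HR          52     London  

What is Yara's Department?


Row 3: Yara
Department = Sales

ANSWER: Sales


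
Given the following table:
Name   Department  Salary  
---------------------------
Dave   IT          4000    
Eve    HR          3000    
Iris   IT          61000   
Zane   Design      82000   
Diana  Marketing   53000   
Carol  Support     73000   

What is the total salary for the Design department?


Design department members:
  Zane: 82000
Total = 82000 = 82000

ANSWER: 82000


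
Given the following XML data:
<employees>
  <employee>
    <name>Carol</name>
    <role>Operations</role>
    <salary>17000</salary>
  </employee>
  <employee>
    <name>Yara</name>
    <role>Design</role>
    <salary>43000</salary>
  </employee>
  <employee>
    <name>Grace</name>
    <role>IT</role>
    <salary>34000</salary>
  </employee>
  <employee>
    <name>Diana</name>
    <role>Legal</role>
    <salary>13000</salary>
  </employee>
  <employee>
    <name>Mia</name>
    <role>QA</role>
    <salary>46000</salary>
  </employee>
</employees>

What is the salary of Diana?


Searching for <employee> with <name>Diana</name>
Found at position 4
<salary>13000</salary>

ANSWER: 13000
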